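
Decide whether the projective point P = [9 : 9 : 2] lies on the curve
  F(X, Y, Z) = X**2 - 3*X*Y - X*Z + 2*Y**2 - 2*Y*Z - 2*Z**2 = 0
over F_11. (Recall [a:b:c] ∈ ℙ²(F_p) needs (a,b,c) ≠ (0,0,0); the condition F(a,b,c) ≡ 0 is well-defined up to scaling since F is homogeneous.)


F(9,9,2) ≡ 4 (mod 11); P is NOT on the curve.

Evaluate F(9, 9, 2) term-by-term (mod 11).
  X**2 ↦ 1·81·1·1 = 81
  -3*X*Y ↦ -3·9·9·1 = -243
  -X*Z ↦ -1·9·1·2 = -18
  2*Y**2 ↦ 2·1·81·1 = 162
  -2*Y*Z ↦ -2·1·9·2 = -36
  -2*Z**2 ↦ -2·1·1·4 = -8
Sum: F(9, 9, 2) = (81) + (-243) + (-18) + (162) + (-36) + (-8) = -62.
Reducing mod 11: -62 ≡ 4 (mod 11).
Since F(a, b, c) ≡ 4 ≠ 0 (mod 11), P does NOT lie on the curve.


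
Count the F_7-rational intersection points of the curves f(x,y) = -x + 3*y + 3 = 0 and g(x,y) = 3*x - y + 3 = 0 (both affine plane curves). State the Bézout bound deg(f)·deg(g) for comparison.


Common zeros: {(2, 2)}; count = 1; Bézout bound = 1.

deg(f) = 1, deg(g) = 1, so Bézout bound = 1.
Scan x ∈ F_7. For each x, list the y ∈ F_7 with f(x, y) ≡ 0 and those with g(x, y) ≡ 0 (mod 7); the common zeros in that column are the intersection.
  x = 0: f ≡ 0 at y ∈ {6}; g ≡ 0 at y ∈ {3}; common: ∅.
  x = 1: f ≡ 0 at y ∈ {4}; g ≡ 0 at y ∈ {6}; common: ∅.
  x = 2: f ≡ 0 at y ∈ {2}; g ≡ 0 at y ∈ {2}; common: {2}.
  x = 3: f ≡ 0 at y ∈ {0}; g ≡ 0 at y ∈ {5}; common: ∅.
  x = 4: f ≡ 0 at y ∈ {5}; g ≡ 0 at y ∈ {1}; common: ∅.
  x = 5: f ≡ 0 at y ∈ {3}; g ≡ 0 at y ∈ {4}; common: ∅.
  x = 6: f ≡ 0 at y ∈ {1}; g ≡ 0 at y ∈ {0}; common: ∅.
Collecting: common zeros = {(2, 2)}, so the count is 1.
Comparison with the Bézout bound: 1 ≤ 1 = deg(f)·deg(g), as expected for curves with no common component (the bound is attained).


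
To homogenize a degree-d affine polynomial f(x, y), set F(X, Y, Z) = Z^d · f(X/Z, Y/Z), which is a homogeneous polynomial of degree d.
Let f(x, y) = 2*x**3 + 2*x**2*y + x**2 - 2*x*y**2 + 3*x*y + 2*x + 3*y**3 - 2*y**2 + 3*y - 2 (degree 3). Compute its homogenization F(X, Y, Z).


F(X, Y, Z) = 2*X**3 + 2*X**2*Y + X**2*Z - 2*X*Y**2 + 3*X*Y*Z + 2*X*Z**2 + 3*Y**3 - 2*Y**2*Z + 3*Y*Z**2 - 2*Z**3

deg(f) = 3.
Substitute x = X/Z, y = Y/Z into f, then multiply by Z^3.
  monomial 2·x^3·y^0 ↦ 2·X^3·Y^0·Z^0.
  monomial 2·x^2·y^1 ↦ 2·X^2·Y^1·Z^0.
  monomial 1·x^2·y^0 ↦ 1·X^2·Y^0·Z^1.
  monomial -2·x^1·y^2 ↦ -2·X^1·Y^2·Z^0.
  monomial 3·x^1·y^1 ↦ 3·X^1·Y^1·Z^1.
  monomial 2·x^1·y^0 ↦ 2·X^1·Y^0·Z^2.
  monomial 3·x^0·y^3 ↦ 3·X^0·Y^3·Z^0.
  monomial -2·x^0·y^2 ↦ -2·X^0·Y^2·Z^1.
  monomial 3·x^0·y^1 ↦ 3·X^0·Y^1·Z^2.
  monomial -2·x^0·y^0 ↦ -2·X^0·Y^0·Z^3.
Collecting: F(X, Y, Z) = 2*X**3 + 2*X**2*Y + X**2*Z - 2*X*Y**2 + 3*X*Y*Z + 2*X*Z**2 + 3*Y**3 - 2*Y**2*Z + 3*Y*Z**2 - 2*Z**3.


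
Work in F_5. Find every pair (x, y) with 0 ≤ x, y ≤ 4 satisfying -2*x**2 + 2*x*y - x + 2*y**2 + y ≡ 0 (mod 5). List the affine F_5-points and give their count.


Affine F_5-points: {(0, 0), (0, 2), (2, 0), (4, 1), (4, 2)}; count = 5.

For each of the 25 pairs (x, y) ∈ F_5², evaluate f(x, y) mod 5. Record the zeros.
  x = 0: [0↦0, 1↦3, 2↦0, 3↦1, 4↦1]  zeros at y ∈ {0, 2}
  x = 1: [0↦2, 1↦2, 2↦1, 3↦4, 4↦1]  zeros at y ∈ ∅
  x = 2: [0↦0, 1↦2, 2↦3, 3↦3, 4↦2]  zeros at y ∈ {0}
  x = 3: [0↦4, 1↦3, 2↦1, 3↦3, 4↦4]  zeros at y ∈ ∅
  x = 4: [0↦4, 1↦0, 2↦0, 3↦4, 4↦2]  zeros at y ∈ {1, 2}
Collecting zeros: affine points = {(0, 0), (0, 2), (2, 0), (4, 1), (4, 2)}.
Total count |C(F_5)_aff| = 5.


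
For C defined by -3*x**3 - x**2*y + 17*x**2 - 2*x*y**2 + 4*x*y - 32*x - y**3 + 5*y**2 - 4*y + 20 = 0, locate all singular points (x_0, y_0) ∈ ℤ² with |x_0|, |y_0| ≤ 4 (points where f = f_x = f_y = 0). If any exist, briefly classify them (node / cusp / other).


Singular points: {(2, 0)}; classification: node.

Compute partial derivatives:
  f_x = -9*x**2 - 2*x*y + 34*x - 2*y**2 + 4*y - 32.
  f_y = -x**2 - 4*x*y + 4*x - 3*y**2 + 10*y - 4.
Scan x_0 ∈ {−4, ..., 4}. For each x_0, f_y(x_0, y) is a polynomial in y; find its integer roots y ∈ {−4, ..., 4}, then test f_x and f at those candidates.
  x = -4: f_y(-4, y) = -3*y**2 + 26*y - 36; no integer root y with |y| ≤ 4.
  x = -3: f_y(-3, y) = -3*y**2 + 22*y - 25; no integer root y with |y| ≤ 4.
  x = -2: f_y(-2, y) = -3*y**2 + 18*y - 16; no integer root y with |y| ≤ 4.
  x = -1: f_y(-1, y) = -3*y**2 + 14*y - 9; no integer root y with |y| ≤ 4.
  x = 0: f_y(0, y) = -3*y**2 + 10*y - 4; no integer root y with |y| ≤ 4.
  x = 1: f_y(1, y) = -3*y**2 + 6*y - 1; no integer root y with |y| ≤ 4.
  x = 2: f_y(2, y) = -3*y**2 + 2*y; vanishes at y ∈ {0}. (2, 0): f_x = 0, f = 0 — SINGULAR.
  x = 3: f_y(3, y) = -3*y**2 - 2*y - 1; no integer root y with |y| ≤ 4.
  x = 4: f_y(4, y) = -3*y**2 - 6*y - 4; no integer root y with |y| ≤ 4.
Only singular point on the grid: (2, 0).
Classify: substitute x = 2 + u, y = 0 + v and expand: f = -3*u**3 - u**2*v - u**2 - 2*u*v**2 - v**3 + v**2.
No constant or linear terms (consistent with a singular point). Quadratic part: -u**2 + v**2. Cubic part: -3*u**3 - u**2*v - 2*u*v**2 - v**3.
The quadratic part v**2 - u**2 = (v − u)(v + u) splits into two distinct linear factors, so there are two distinct tangent lines y − 0 = ±(x − 2) — this is a node (ordinary double point).
Classification: node.


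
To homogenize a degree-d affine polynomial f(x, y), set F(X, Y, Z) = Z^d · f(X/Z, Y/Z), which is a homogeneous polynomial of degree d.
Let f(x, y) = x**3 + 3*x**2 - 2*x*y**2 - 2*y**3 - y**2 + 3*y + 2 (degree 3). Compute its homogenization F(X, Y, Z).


F(X, Y, Z) = X**3 + 3*X**2*Z - 2*X*Y**2 - 2*Y**3 - Y**2*Z + 3*Y*Z**2 + 2*Z**3

deg(f) = 3.
Substitute x = X/Z, y = Y/Z into f, then multiply by Z^3.
  monomial 1·x^3·y^0 ↦ 1·X^3·Y^0·Z^0.
  monomial 3·x^2·y^0 ↦ 3·X^2·Y^0·Z^1.
  monomial -2·x^1·y^2 ↦ -2·X^1·Y^2·Z^0.
  monomial -2·x^0·y^3 ↦ -2·X^0·Y^3·Z^0.
  monomial -1·x^0·y^2 ↦ -1·X^0·Y^2·Z^1.
  monomial 3·x^0·y^1 ↦ 3·X^0·Y^1·Z^2.
  monomial 2·x^0·y^0 ↦ 2·X^0·Y^0·Z^3.
Collecting: F(X, Y, Z) = X**3 + 3*X**2*Z - 2*X*Y**2 - 2*Y**3 - Y**2*Z + 3*Y*Z**2 + 2*Z**3.


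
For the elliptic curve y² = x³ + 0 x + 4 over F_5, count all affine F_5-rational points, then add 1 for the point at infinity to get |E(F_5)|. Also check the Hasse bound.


Affine points = {(0, 2), (0, 3), (1, 0), (3, 1), (3, 4)}; affine count = 5; |E(F_5)| = 6.

Discriminant check: Δ ∝ 4a³ + 27b² = 4·0³ + 27·4² = 4·0 + 27·16 ≡ 2 (mod 5). Nonzero ⇒ E is nonsingular.
For each x ∈ F_5, compute rhs = x³ + 0·x + 4 mod 5, then count y ∈ F_5 with y² ≡ rhs.
  x = 0: rhs = 4, matching y values: 2, 3 (2 points).
  x = 1: rhs = 0, matching y values: 0 (1 points).
  x = 2: rhs = 2, matching y values: none (0 points).
  x = 3: rhs = 1, matching y values: 1, 4 (2 points).
  x = 4: rhs = 3, matching y values: none (0 points).
Total affine count: 5.
Full point count |E(F_5)| = 5 + 1 = 6.
Hasse bound: |6 − (5+1)| = |0| = 0 ≤ 2√5 ≈ 4.4721 ✓.


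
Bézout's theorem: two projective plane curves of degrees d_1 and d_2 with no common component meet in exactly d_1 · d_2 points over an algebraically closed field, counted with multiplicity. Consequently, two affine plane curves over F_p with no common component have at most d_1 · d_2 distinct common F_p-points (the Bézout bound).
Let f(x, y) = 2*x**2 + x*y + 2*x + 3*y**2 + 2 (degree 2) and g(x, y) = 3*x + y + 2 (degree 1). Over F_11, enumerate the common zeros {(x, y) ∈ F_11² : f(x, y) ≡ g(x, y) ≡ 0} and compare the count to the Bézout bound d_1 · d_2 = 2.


Common zeros: {(6, 2), (7, 10)}; count = 2; Bézout bound = 2.

deg(f) = 2, deg(g) = 1, so Bézout bound = 2.
Scan x ∈ F_11. For each x, list the y ∈ F_11 with f(x, y) ≡ 0 and those with g(x, y) ≡ 0 (mod 11); the common zeros in that column are the intersection.
  x = 0: f ≡ 0 at y ∈ {5, 6}; g ≡ 0 at y ∈ {9}; common: ∅.
  x = 1: f ≡ 0 at y ∈ ∅; g ≡ 0 at y ∈ {6}; common: ∅.
  x = 2: f ≡ 0 at y ∈ {5, 9}; g ≡ 0 at y ∈ {3}; common: ∅.
  x = 3: f ≡ 0 at y ∈ {2, 8}; g ≡ 0 at y ∈ {0}; common: ∅.
  x = 4: f ≡ 0 at y ∈ ∅; g ≡ 0 at y ∈ {8}; common: ∅.
  x = 5: f ≡ 0 at y ∈ ∅; g ≡ 0 at y ∈ {5}; common: ∅.
  x = 6: f ≡ 0 at y ∈ {2, 7}; g ≡ 0 at y ∈ {2}; common: {2}.
  x = 7: f ≡ 0 at y ∈ {6, 10}; g ≡ 0 at y ∈ {10}; common: {10}.
  x = 8: f ≡ 0 at y ∈ ∅; g ≡ 0 at y ∈ {7}; common: ∅.
  x = 9: f ≡ 0 at y ∈ {9, 10}; g ≡ 0 at y ∈ {4}; common: ∅.
  x = 10: f ≡ 0 at y ∈ ∅; g ≡ 0 at y ∈ {1}; common: ∅.
Collecting: common zeros = {(6, 2), (7, 10)}, so the count is 2.
Comparison with the Bézout bound: 2 ≤ 2 = deg(f)·deg(g), as expected for curves with no common component (the bound is attained).


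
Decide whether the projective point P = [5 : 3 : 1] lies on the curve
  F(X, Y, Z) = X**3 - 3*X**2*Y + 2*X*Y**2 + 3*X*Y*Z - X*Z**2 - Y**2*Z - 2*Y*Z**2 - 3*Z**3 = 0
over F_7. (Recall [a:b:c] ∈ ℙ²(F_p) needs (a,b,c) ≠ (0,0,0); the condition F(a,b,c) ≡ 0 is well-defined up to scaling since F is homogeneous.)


F(5,3,1) ≡ 5 (mod 7); P is NOT on the curve.

Evaluate F(5, 3, 1) term-by-term (mod 7).
  X**3 ↦ 1·125·1·1 = 125
  -3*X**2*Y ↦ -3·25·3·1 = -225
  2*X*Y**2 ↦ 2·5·9·1 = 90
  3*X*Y*Z ↦ 3·5·3·1 = 45
  -X*Z**2 ↦ -1·5·1·1 = -5
  -Y**2*Z ↦ -1·1·9·1 = -9
  -2*Y*Z**2 ↦ -2·1·3·1 = -6
  -3*Z**3 ↦ -3·1·1·1 = -3
Sum: F(5, 3, 1) = (125) + (-225) + (90) + (45) + (-5) + (-9) + (-6) + (-3) = 12.
Reducing mod 7: 12 ≡ 5 (mod 7).
Since F(a, b, c) ≡ 5 ≠ 0 (mod 7), P does NOT lie on the curve.


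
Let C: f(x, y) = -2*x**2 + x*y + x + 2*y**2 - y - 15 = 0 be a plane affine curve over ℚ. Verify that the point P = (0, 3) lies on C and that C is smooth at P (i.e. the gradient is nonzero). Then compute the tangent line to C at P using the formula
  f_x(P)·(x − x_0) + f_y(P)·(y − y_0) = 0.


Tangent line at P: 4*x + 11*y - 33 = 0.

Step 1: f(0, 3) = 0, so P lies on C.
Step 2: partial derivatives
  f_x(x, y) = -4*x + y + 1, f_y(x, y) = x + 4*y - 1.
  f_x(P) = 4, f_y(P) = 11 (gradient nonzero, so P is smooth).
Step 3: tangent line at P: 4·(x − 0) + 11·(y − 3) = 0.
Expanding: 4*x + 11*y - 33 = 0.


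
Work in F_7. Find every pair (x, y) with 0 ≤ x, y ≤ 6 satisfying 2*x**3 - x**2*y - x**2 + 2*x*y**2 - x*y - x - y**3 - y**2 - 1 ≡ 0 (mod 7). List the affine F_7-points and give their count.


Affine F_7-points: {(5, 6), (6, 1), (6, 5)}; count = 3.

For each of the 49 pairs (x, y) ∈ F_7², evaluate f(x, y) mod 7. Record the zeros.
  x = 0: [0↦6, 1↦4, 2↦1, 3↦5, 4↦3, 5↦3, 6↦6]  zeros at y ∈ ∅
  x = 1: [0↦6, 1↦4, 2↦5, 3↦3, 4↦6, 5↦1, 6↦3]  zeros at y ∈ ∅
  x = 2: [0↦2, 1↦5, 2↦1, 3↦5, 4↦4, 5↦6, 6↦5]  zeros at y ∈ ∅
  x = 3: [0↦6, 1↦5, 2↦1, 3↦2, 4↦2, 5↦2, 6↦3]  zeros at y ∈ ∅
  x = 4: [0↦2, 1↦2, 2↦3, 3↦6, 4↦5, 5↦1, 6↦2]  zeros at y ∈ ∅
  x = 5: [0↦2, 1↦1, 2↦5, 3↦1, 4↦4, 5↦1, 6↦0]  zeros at y ∈ {6}
  x = 6: [0↦4, 1↦0, 2↦5, 3↦6, 4↦4, 5↦0, 6↦2]  zeros at y ∈ {1, 5}
Collecting zeros: affine points = {(5, 6), (6, 1), (6, 5)}.
Total count |C(F_7)_aff| = 3.


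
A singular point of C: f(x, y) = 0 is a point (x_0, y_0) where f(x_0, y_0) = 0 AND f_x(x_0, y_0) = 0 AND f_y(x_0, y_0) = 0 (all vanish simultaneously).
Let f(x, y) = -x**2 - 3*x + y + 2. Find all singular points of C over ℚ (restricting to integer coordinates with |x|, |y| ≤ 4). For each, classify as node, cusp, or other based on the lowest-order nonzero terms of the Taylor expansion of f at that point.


No singular points in the scanned grid; C is smooth there.

Compute partial derivatives:
  f_x = -2*x - 3.
  f_y = 1.
f_y = 1 is a nonzero constant, so f_y never vanishes: no point (x, y) can satisfy f = f_x = f_y = 0. In particular no (x, y) ∈ {−4, ..., 4}² is singular; the curve is smooth.


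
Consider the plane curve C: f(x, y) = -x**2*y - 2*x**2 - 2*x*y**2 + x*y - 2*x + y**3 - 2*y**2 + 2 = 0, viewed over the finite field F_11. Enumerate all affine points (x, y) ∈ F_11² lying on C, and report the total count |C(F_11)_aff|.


Affine F_11-points: {(0, 3), (0, 5), (1, 3), (2, 6), (3, 0), (3, 4), (6, 6), (7, 0), (8, 9), (9, 5)}; count = 10.

For each of the 121 pairs (x, y) ∈ F_11², evaluate f(x, y) mod 11. Record the zeros.
  x = 0: [0↦2, 1↦1, 2↦2, 3↦0, 4↦1, 5↦0, 6↦3, 7↦5, 8↦1, 9↦8, 10↦10]  zeros at y ∈ {3, 5}
  x = 1: [0↦9, 1↦6, 2↦1, 3↦0, 4↦9, 5↦1, 6↦4, 7↦2, 8↦1, 9↦7, 10↦4]  zeros at y ∈ {3}
  x = 2: [0↦1, 1↦5, 2↦3, 3↦1, 4↦5, 5↦10, 6↦0, 7↦3, 8↦3, 9↦6, 10↦7]  zeros at y ∈ {6}
  x = 3: [0↦0, 1↦9, 2↦8, 3↦3, 4↦0, 5↦5, 6↦2, 7↦8, 8↦7, 9↦5, 10↦8]  zeros at y ∈ {0, 4}
  x = 4: [0↦6, 1↦7, 2↦5, 3↦6, 4↦5, 5↦8, 6↦10, 7↦6, 8↦2, 9↦4, 10↦7]  zeros at y ∈ ∅
  x = 5: [0↦8, 1↦10, 2↦5, 3↦10, 4↦9, 5↦8, 6↦2, 7↦8, 8↦10, 9↦3, 10↦4]  zeros at y ∈ ∅
  x = 6: [0↦6, 1↦7, 2↦8, 3↦4, 4↦1, 5↦5, 6↦0, 7↦3, 8↦9, 9↦2, 10↦10]  zeros at y ∈ {6}
  x = 7: [0↦0, 1↦9, 2↦3, 3↦10, 4↦3, 5↦10, 6↦4, 7↦2, 8↦10, 9↦1, 10↦3]  zeros at y ∈ {0}
  x = 8: [0↦1, 1↦5, 2↦1, 3↦6, 4↦4, 5↦1, 6↦3, 7↦5, 8↦2, 9↦0, 10↦5]  zeros at y ∈ {9}
  x = 9: [0↦9, 1↦6, 2↦2, 3↦3, 4↦4, 5↦0, 6↦8, 7↦1, 8↦7, 9↦10, 10↦5]  zeros at y ∈ {5}
  x = 10: [0↦2, 1↦1, 2↦6, 3↦1, 4↦3, 5↦7, 6↦8, 7↦1, 8↦3, 9↦9, 10↦3]  zeros at y ∈ ∅
Collecting zeros: affine points = {(0, 3), (0, 5), (1, 3), (2, 6), (3, 0), (3, 4), (6, 6), (7, 0), (8, 9), (9, 5)}.
Total count |C(F_11)_aff| = 10.


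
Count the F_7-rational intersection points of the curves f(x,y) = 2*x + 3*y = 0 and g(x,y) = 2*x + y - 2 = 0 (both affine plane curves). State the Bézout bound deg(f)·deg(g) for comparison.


Common zeros: {(5, 6)}; count = 1; Bézout bound = 1.

deg(f) = 1, deg(g) = 1, so Bézout bound = 1.
Scan x ∈ F_7. For each x, list the y ∈ F_7 with f(x, y) ≡ 0 and those with g(x, y) ≡ 0 (mod 7); the common zeros in that column are the intersection.
  x = 0: f ≡ 0 at y ∈ {0}; g ≡ 0 at y ∈ {2}; common: ∅.
  x = 1: f ≡ 0 at y ∈ {4}; g ≡ 0 at y ∈ {0}; common: ∅.
  x = 2: f ≡ 0 at y ∈ {1}; g ≡ 0 at y ∈ {5}; common: ∅.
  x = 3: f ≡ 0 at y ∈ {5}; g ≡ 0 at y ∈ {3}; common: ∅.
  x = 4: f ≡ 0 at y ∈ {2}; g ≡ 0 at y ∈ {1}; common: ∅.
  x = 5: f ≡ 0 at y ∈ {6}; g ≡ 0 at y ∈ {6}; common: {6}.
  x = 6: f ≡ 0 at y ∈ {3}; g ≡ 0 at y ∈ {4}; common: ∅.
Collecting: common zeros = {(5, 6)}, so the count is 1.
Comparison with the Bézout bound: 1 ≤ 1 = deg(f)·deg(g), as expected for curves with no common component (the bound is attained).


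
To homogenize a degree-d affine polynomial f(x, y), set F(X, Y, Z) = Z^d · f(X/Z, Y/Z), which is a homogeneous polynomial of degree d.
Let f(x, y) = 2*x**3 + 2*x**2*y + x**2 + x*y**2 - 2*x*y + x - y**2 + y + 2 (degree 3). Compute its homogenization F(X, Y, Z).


F(X, Y, Z) = 2*X**3 + 2*X**2*Y + X**2*Z + X*Y**2 - 2*X*Y*Z + X*Z**2 - Y**2*Z + Y*Z**2 + 2*Z**3

deg(f) = 3.
Substitute x = X/Z, y = Y/Z into f, then multiply by Z^3.
  monomial 2·x^3·y^0 ↦ 2·X^3·Y^0·Z^0.
  monomial 2·x^2·y^1 ↦ 2·X^2·Y^1·Z^0.
  monomial 1·x^2·y^0 ↦ 1·X^2·Y^0·Z^1.
  monomial 1·x^1·y^2 ↦ 1·X^1·Y^2·Z^0.
  monomial -2·x^1·y^1 ↦ -2·X^1·Y^1·Z^1.
  monomial 1·x^1·y^0 ↦ 1·X^1·Y^0·Z^2.
  monomial -1·x^0·y^2 ↦ -1·X^0·Y^2·Z^1.
  monomial 1·x^0·y^1 ↦ 1·X^0·Y^1·Z^2.
  monomial 2·x^0·y^0 ↦ 2·X^0·Y^0·Z^3.
Collecting: F(X, Y, Z) = 2*X**3 + 2*X**2*Y + X**2*Z + X*Y**2 - 2*X*Y*Z + X*Z**2 - Y**2*Z + Y*Z**2 + 2*Z**3.


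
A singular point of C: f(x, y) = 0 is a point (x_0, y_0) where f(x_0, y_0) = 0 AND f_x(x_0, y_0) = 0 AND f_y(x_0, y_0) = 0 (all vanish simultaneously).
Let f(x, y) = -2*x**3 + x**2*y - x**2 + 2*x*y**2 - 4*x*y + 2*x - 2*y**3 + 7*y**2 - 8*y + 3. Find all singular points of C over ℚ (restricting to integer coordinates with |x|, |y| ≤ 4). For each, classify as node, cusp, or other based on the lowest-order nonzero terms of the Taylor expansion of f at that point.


Singular points: {(0, 1)}; classification: cusp.

Compute partial derivatives:
  f_x = -6*x**2 + 2*x*y - 2*x + 2*y**2 - 4*y + 2.
  f_y = x**2 + 4*x*y - 4*x - 6*y**2 + 14*y - 8.
Scan x_0 ∈ {−4, ..., 4}. For each x_0, f_y(x_0, y) is a polynomial in y; find its integer roots y ∈ {−4, ..., 4}, then test f_x and f at those candidates.
  x = -4: f_y(-4, y) = -6*y**2 - 2*y + 24; no integer root y with |y| ≤ 4.
  x = -3: f_y(-3, y) = -6*y**2 + 2*y + 13; no integer root y with |y| ≤ 4.
  x = -2: f_y(-2, y) = -6*y**2 + 6*y + 4; no integer root y with |y| ≤ 4.
  x = -1: f_y(-1, y) = -6*y**2 + 10*y - 3; no integer root y with |y| ≤ 4.
  x = 0: f_y(0, y) = -6*y**2 + 14*y - 8; vanishes at y ∈ {1}. (0, 1): f_x = 0, f = 0 — SINGULAR.
  x = 1: f_y(1, y) = -6*y**2 + 18*y - 11; no integer root y with |y| ≤ 4.
  x = 2: f_y(2, y) = -6*y**2 + 22*y - 12; vanishes at y ∈ {3}. (2, 3): f_x = -8 ≠ 0.
  x = 3: f_y(3, y) = -6*y**2 + 26*y - 11; no integer root y with |y| ≤ 4.
  x = 4: f_y(4, y) = -6*y**2 + 30*y - 8; no integer root y with |y| ≤ 4.
Only singular point on the grid: (0, 1).
Classify: substitute x = 0 + u, y = 1 + v and expand: f = -2*u**3 + u**2*v + 2*u*v**2 - 2*v**3 + v**2.
No constant or linear terms (consistent with a singular point). Quadratic part: v**2. Cubic part: -2*u**3 + u**2*v + 2*u*v**2 - 2*v**3.
The quadratic part v**2 is a perfect square, so there is a single (double) tangent line v = 0, i.e. y = 1. Restricting the cubic part to that line (v = 0) leaves -2*u**3 ≠ 0, so f is not divisible by v and the branch is v² ≈ 2*u**3 to lowest order — this is a cusp.
Classification: cusp.


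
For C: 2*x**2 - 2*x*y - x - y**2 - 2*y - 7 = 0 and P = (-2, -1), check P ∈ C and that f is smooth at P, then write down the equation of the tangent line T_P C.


Tangent line at P: -7*x + 4*y - 10 = 0.

Step 1: f(-2, -1) = 0, so P lies on C.
Step 2: partial derivatives
  f_x(x, y) = 4*x - 2*y - 1, f_y(x, y) = -2*x - 2*y - 2.
  f_x(P) = -7, f_y(P) = 4 (gradient nonzero, so P is smooth).
Step 3: tangent line at P: -7·(x − -2) + 4·(y − -1) = 0.
Expanding: -7*x + 4*y - 10 = 0.


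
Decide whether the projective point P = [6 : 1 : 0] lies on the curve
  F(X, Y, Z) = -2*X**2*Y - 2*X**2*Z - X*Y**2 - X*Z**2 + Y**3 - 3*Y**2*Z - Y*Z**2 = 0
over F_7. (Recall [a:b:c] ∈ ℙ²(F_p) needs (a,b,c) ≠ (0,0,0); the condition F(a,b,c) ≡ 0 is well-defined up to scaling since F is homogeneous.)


F(6,1,0) ≡ 0 (mod 7); P is on the curve.

Evaluate F(6, 1, 0) term-by-term (mod 7).
  -2*X**2*Y ↦ -2·36·1·1 = -72
  -2*X**2*Z ↦ -2·36·1·0 = 0
  -X*Y**2 ↦ -1·6·1·1 = -6
  -X*Z**2 ↦ -1·6·1·0 = 0
  Y**3 ↦ 1·1·1·1 = 1
  -3*Y**2*Z ↦ -3·1·1·0 = 0
  -Y*Z**2 ↦ -1·1·1·0 = 0
Sum: F(6, 1, 0) = (-72) + (0) + (-6) + (0) + (1) + (0) + (0) = -77.
Reducing mod 7: -77 ≡ 0 (mod 7).
Since F(a, b, c) ≡ 0 (mod 7), P lies on the curve.


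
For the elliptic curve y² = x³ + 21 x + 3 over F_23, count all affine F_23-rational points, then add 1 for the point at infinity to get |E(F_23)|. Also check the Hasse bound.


Affine points = {(0, 7), (0, 16), (1, 5), (1, 18), (3, 1), (3, 22), (4, 6), (4, 17), (5, 7), (5, 16), (6, 0), (8, 4), (8, 19), (9, 1), (9, 22), (11, 1), (11, 22), (13, 9), (13, 14), (15, 6), (15, 17), (17, 11), (17, 12), (18, 7), (18, 16), (19, 4), (19, 19), (22, 2), (22, 21)}; affine count = 29; |E(F_23)| = 30.

Discriminant check: Δ ∝ 4a³ + 27b² = 4·21³ + 27·3² = 4·9261 + 27·9 ≡ 4 (mod 23). Nonzero ⇒ E is nonsingular.
For each x ∈ F_23, compute rhs = x³ + 21·x + 3 mod 23, then count y ∈ F_23 with y² ≡ rhs.
  x = 0: rhs = 3, matching y values: 7, 16 (2 points).
  x = 1: rhs = 2, matching y values: 5, 18 (2 points).
  x = 2: rhs = 7, matching y values: none (0 points).
  x = 3: rhs = 1, matching y values: 1, 22 (2 points).
  x = 4: rhs = 13, matching y values: 6, 17 (2 points).
  x = 5: rhs = 3, matching y values: 7, 16 (2 points).
  x = 6: rhs = 0, matching y values: 0 (1 points).
  x = 7: rhs = 10, matching y values: none (0 points).
  x = 8: rhs = 16, matching y values: 4, 19 (2 points).
  x = 9: rhs = 1, matching y values: 1, 22 (2 points).
  x = 10: rhs = 17, matching y values: none (0 points).
  x = 11: rhs = 1, matching y values: 1, 22 (2 points).
  x = 12: rhs = 5, matching y values: none (0 points).
  x = 13: rhs = 12, matching y values: 9, 14 (2 points).
  x = 14: rhs = 5, matching y values: none (0 points).
  x = 15: rhs = 13, matching y values: 6, 17 (2 points).
  x = 16: rhs = 19, matching y values: none (0 points).
  x = 17: rhs = 6, matching y values: 11, 12 (2 points).
  x = 18: rhs = 3, matching y values: 7, 16 (2 points).
  x = 19: rhs = 16, matching y values: 4, 19 (2 points).
  x = 20: rhs = 5, matching y values: none (0 points).
  x = 21: rhs = 22, matching y values: none (0 points).
  x = 22: rhs = 4, matching y values: 2, 21 (2 points).
Total affine count: 29.
Full point count |E(F_23)| = 29 + 1 = 30.
Hasse bound: |30 − (23+1)| = |6| = 6 ≤ 2√23 ≈ 9.5917 ✓.


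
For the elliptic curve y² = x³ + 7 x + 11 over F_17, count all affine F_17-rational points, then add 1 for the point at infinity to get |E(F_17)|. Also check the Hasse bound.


Affine points = {(1, 6), (1, 11), (2, 4), (2, 13), (3, 5), (3, 12), (4, 1), (4, 16), (5, 1), (5, 16), (8, 1), (8, 16), (9, 2), (9, 15), (11, 5), (11, 12), (12, 2), (12, 15), (13, 2), (13, 15)}; affine count = 20; |E(F_17)| = 21.

Discriminant check: Δ ∝ 4a³ + 27b² = 4·7³ + 27·11² = 4·343 + 27·121 ≡ 15 (mod 17). Nonzero ⇒ E is nonsingular.
For each x ∈ F_17, compute rhs = x³ + 7·x + 11 mod 17, then count y ∈ F_17 with y² ≡ rhs.
  x = 0: rhs = 11, matching y values: none (0 points).
  x = 1: rhs = 2, matching y values: 6, 11 (2 points).
  x = 2: rhs = 16, matching y values: 4, 13 (2 points).
  x = 3: rhs = 8, matching y values: 5, 12 (2 points).
  x = 4: rhs = 1, matching y values: 1, 16 (2 points).
  x = 5: rhs = 1, matching y values: 1, 16 (2 points).
  x = 6: rhs = 14, matching y values: none (0 points).
  x = 7: rhs = 12, matching y values: none (0 points).
  x = 8: rhs = 1, matching y values: 1, 16 (2 points).
  x = 9: rhs = 4, matching y values: 2, 15 (2 points).
  x = 10: rhs = 10, matching y values: none (0 points).
  x = 11: rhs = 8, matching y values: 5, 12 (2 points).
  x = 12: rhs = 4, matching y values: 2, 15 (2 points).
  x = 13: rhs = 4, matching y values: 2, 15 (2 points).
  x = 14: rhs = 14, matching y values: none (0 points).
  x = 15: rhs = 6, matching y values: none (0 points).
  x = 16: rhs = 3, matching y values: none (0 points).
Total affine count: 20.
Full point count |E(F_17)| = 20 + 1 = 21.
Hasse bound: |21 − (17+1)| = |3| = 3 ≤ 2√17 ≈ 8.2462 ✓.


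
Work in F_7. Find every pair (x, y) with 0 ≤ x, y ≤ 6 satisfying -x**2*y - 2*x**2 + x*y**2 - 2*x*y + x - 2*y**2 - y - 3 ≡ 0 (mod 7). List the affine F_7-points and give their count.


Affine F_7-points: {(1, 5), (2, 6)}; count = 2.

For each of the 49 pairs (x, y) ∈ F_7², evaluate f(x, y) mod 7. Record the zeros.
  x = 0: [0↦4, 1↦1, 2↦1, 3↦4, 4↦3, 5↦5, 6↦3]  zeros at y ∈ ∅
  x = 1: [0↦3, 1↦5, 2↦5, 3↦3, 4↦6, 5↦0, 6↦6]  zeros at y ∈ {5}
  x = 2: [0↦5, 1↦3, 2↦1, 3↦6, 4↦4, 5↦2, 6↦0]  zeros at y ∈ {6}
  x = 3: [0↦3, 1↦2, 2↦3, 3↦6, 4↦4, 5↦4, 6↦6]  zeros at y ∈ ∅
  x = 4: [0↦4, 1↦2, 2↦4, 3↦3, 4↦6, 5↦6, 6↦3]  zeros at y ∈ ∅
  x = 5: [0↦1, 1↦3, 2↦4, 3↦4, 4↦3, 5↦1, 6↦5]  zeros at y ∈ ∅
  x = 6: [0↦1, 1↦5, 2↦3, 3↦2, 4↦2, 5↦3, 6↦5]  zeros at y ∈ ∅
Collecting zeros: affine points = {(1, 5), (2, 6)}.
Total count |C(F_7)_aff| = 2.


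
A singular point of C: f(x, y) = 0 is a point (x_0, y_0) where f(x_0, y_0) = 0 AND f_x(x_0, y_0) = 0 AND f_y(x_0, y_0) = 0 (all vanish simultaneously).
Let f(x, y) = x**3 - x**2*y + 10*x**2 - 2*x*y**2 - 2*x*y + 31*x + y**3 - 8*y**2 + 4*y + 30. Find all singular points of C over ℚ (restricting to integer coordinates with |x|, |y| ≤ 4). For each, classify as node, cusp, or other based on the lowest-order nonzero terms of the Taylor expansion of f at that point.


Singular points: {(-3, 1)}; classification: cusp.

Compute partial derivatives:
  f_x = 3*x**2 - 2*x*y + 20*x - 2*y**2 - 2*y + 31.
  f_y = -x**2 - 4*x*y - 2*x + 3*y**2 - 16*y + 4.
Scan x_0 ∈ {−4, ..., 4}. For each x_0, f_y(x_0, y) is a polynomial in y; find its integer roots y ∈ {−4, ..., 4}, then test f_x and f at those candidates.
  x = -4: f_y(-4, y) = 3*y**2 - 4; no integer root y with |y| ≤ 4.
  x = -3: f_y(-3, y) = 3*y**2 - 4*y + 1; vanishes at y ∈ {1}. (-3, 1): f_x = 0, f = 0 — SINGULAR.
  x = -2: f_y(-2, y) = 3*y**2 - 8*y + 4; vanishes at y ∈ {2}. (-2, 2): f_x = -1 ≠ 0.
  x = -1: f_y(-1, y) = 3*y**2 - 12*y + 5; no integer root y with |y| ≤ 4.
  x = 0: f_y(0, y) = 3*y**2 - 16*y + 4; no integer root y with |y| ≤ 4.
  x = 1: f_y(1, y) = 3*y**2 - 20*y + 1; no integer root y with |y| ≤ 4.
  x = 2: f_y(2, y) = 3*y**2 - 24*y - 4; no integer root y with |y| ≤ 4.
  x = 3: f_y(3, y) = 3*y**2 - 28*y - 11; no integer root y with |y| ≤ 4.
  x = 4: f_y(4, y) = 3*y**2 - 32*y - 20; no integer root y with |y| ≤ 4.
Only singular point on the grid: (-3, 1).
Classify: substitute x = -3 + u, y = 1 + v and expand: f = u**3 - u**2*v - 2*u*v**2 + v**3 + v**2.
No constant or linear terms (consistent with a singular point). Quadratic part: v**2. Cubic part: u**3 - u**2*v - 2*u*v**2 + v**3.
The quadratic part v**2 is a perfect square, so there is a single (double) tangent line v = 0, i.e. y = 1. Restricting the cubic part to that line (v = 0) leaves u**3 ≠ 0, so f is not divisible by v and the branch is v² ≈ -u**3 to lowest order — this is a cusp.
Classification: cusp.


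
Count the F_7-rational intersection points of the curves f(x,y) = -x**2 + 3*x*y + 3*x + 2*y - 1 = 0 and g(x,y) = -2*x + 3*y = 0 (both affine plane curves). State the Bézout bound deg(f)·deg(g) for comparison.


Common zeros: {(2, 6), (3, 2)}; count = 2; Bézout bound = 2.

deg(f) = 2, deg(g) = 1, so Bézout bound = 2.
Scan x ∈ F_7. For each x, list the y ∈ F_7 with f(x, y) ≡ 0 and those with g(x, y) ≡ 0 (mod 7); the common zeros in that column are the intersection.
  x = 0: f ≡ 0 at y ∈ {4}; g ≡ 0 at y ∈ {0}; common: ∅.
  x = 1: f ≡ 0 at y ∈ {4}; g ≡ 0 at y ∈ {3}; common: ∅.
  x = 2: f ≡ 0 at y ∈ {6}; g ≡ 0 at y ∈ {6}; common: {6}.
  x = 3: f ≡ 0 at y ∈ {2}; g ≡ 0 at y ∈ {2}; common: {2}.
  x = 4: f ≡ 0 at y ∈ ∅; g ≡ 0 at y ∈ {5}; common: ∅.
  x = 5: f ≡ 0 at y ∈ {6}; g ≡ 0 at y ∈ {1}; common: ∅.
  x = 6: f ≡ 0 at y ∈ {2}; g ≡ 0 at y ∈ {4}; common: ∅.
Collecting: common zeros = {(2, 6), (3, 2)}, so the count is 2.
Comparison with the Bézout bound: 2 ≤ 2 = deg(f)·deg(g), as expected for curves with no common component (the bound is attained).


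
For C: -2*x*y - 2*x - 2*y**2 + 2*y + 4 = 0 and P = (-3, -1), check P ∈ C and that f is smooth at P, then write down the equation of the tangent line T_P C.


Tangent line at P: 12*y + 12 = 0.

Step 1: f(-3, -1) = 0, so P lies on C.
Step 2: partial derivatives
  f_x(x, y) = -2*y - 2, f_y(x, y) = -2*x - 4*y + 2.
  f_x(P) = 0, f_y(P) = 12 (gradient nonzero, so P is smooth).
Step 3: tangent line at P: 0·(x − -3) + 12·(y − -1) = 0.
Expanding: 12*y + 12 = 0.


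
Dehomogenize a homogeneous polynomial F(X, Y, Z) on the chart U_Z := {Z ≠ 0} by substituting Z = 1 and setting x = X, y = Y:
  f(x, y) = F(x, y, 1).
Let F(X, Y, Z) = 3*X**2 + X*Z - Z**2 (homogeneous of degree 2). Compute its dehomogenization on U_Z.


f(x, y) = 3*x**2 + x - 1

On U_Z we set Z = 1. Each monomial c·X^i·Y^j·Z^k in F becomes c·x^i·y^j·1^k = c·x^i·y^j.
Substituting Z = 1: F(X, Y, 1) = 3*x**2 + x - 1.
Note: deg(f) ≤ deg(F) = 2; strict inequality happens when F is divisible by Z (lost terms).


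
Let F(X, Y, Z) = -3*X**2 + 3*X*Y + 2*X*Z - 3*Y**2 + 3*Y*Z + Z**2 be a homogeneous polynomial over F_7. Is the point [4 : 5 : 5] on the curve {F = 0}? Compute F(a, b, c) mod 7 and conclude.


F(4,5,5) ≡ 0 (mod 7); P is on the curve.

Evaluate F(4, 5, 5) term-by-term (mod 7).
  -3*X**2 ↦ -3·16·1·1 = -48
  3*X*Y ↦ 3·4·5·1 = 60
  2*X*Z ↦ 2·4·1·5 = 40
  -3*Y**2 ↦ -3·1·25·1 = -75
  3*Y*Z ↦ 3·1·5·5 = 75
  Z**2 ↦ 1·1·1·25 = 25
Sum: F(4, 5, 5) = (-48) + (60) + (40) + (-75) + (75) + (25) = 77.
Reducing mod 7: 77 ≡ 0 (mod 7).
Since F(a, b, c) ≡ 0 (mod 7), P lies on the curve.


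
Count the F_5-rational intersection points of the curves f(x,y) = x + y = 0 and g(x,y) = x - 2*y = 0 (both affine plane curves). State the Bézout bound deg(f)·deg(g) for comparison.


Common zeros: {(0, 0)}; count = 1; Bézout bound = 1.

deg(f) = 1, deg(g) = 1, so Bézout bound = 1.
Scan x ∈ F_5. For each x, list the y ∈ F_5 with f(x, y) ≡ 0 and those with g(x, y) ≡ 0 (mod 5); the common zeros in that column are the intersection.
  x = 0: f ≡ 0 at y ∈ {0}; g ≡ 0 at y ∈ {0}; common: {0}.
  x = 1: f ≡ 0 at y ∈ {4}; g ≡ 0 at y ∈ {3}; common: ∅.
  x = 2: f ≡ 0 at y ∈ {3}; g ≡ 0 at y ∈ {1}; common: ∅.
  x = 3: f ≡ 0 at y ∈ {2}; g ≡ 0 at y ∈ {4}; common: ∅.
  x = 4: f ≡ 0 at y ∈ {1}; g ≡ 0 at y ∈ {2}; common: ∅.
Collecting: common zeros = {(0, 0)}, so the count is 1.
Comparison with the Bézout bound: 1 ≤ 1 = deg(f)·deg(g), as expected for curves with no common component (the bound is attained).


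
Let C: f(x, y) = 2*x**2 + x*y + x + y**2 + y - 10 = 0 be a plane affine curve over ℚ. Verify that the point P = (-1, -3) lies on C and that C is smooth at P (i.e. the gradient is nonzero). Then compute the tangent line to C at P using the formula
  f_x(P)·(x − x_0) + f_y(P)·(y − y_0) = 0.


Tangent line at P: -6*x - 6*y - 24 = 0.

Step 1: f(-1, -3) = 0, so P lies on C.
Step 2: partial derivatives
  f_x(x, y) = 4*x + y + 1, f_y(x, y) = x + 2*y + 1.
  f_x(P) = -6, f_y(P) = -6 (gradient nonzero, so P is smooth).
Step 3: tangent line at P: -6·(x − -1) + -6·(y − -3) = 0.
Expanding: -6*x - 6*y - 24 = 0.


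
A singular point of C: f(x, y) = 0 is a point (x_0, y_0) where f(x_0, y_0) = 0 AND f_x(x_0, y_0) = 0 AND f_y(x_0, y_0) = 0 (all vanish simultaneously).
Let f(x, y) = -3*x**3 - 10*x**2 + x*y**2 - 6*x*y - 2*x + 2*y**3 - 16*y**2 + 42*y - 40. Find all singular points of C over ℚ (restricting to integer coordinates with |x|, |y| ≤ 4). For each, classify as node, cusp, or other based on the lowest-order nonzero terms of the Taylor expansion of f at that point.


Singular points: {(-1, 3)}; classification: node.

Compute partial derivatives:
  f_x = -9*x**2 - 20*x + y**2 - 6*y - 2.
  f_y = 2*x*y - 6*x + 6*y**2 - 32*y + 42.
Scan x_0 ∈ {−4, ..., 4}. For each x_0, f_y(x_0, y) is a polynomial in y; find its integer roots y ∈ {−4, ..., 4}, then test f_x and f at those candidates.
  x = -4: f_y(-4, y) = 6*y**2 - 40*y + 66; vanishes at y ∈ {3}. (-4, 3): f_x = -75 ≠ 0.
  x = -3: f_y(-3, y) = 6*y**2 - 38*y + 60; vanishes at y ∈ {3}. (-3, 3): f_x = -32 ≠ 0.
  x = -2: f_y(-2, y) = 6*y**2 - 36*y + 54; vanishes at y ∈ {3}. (-2, 3): f_x = -7 ≠ 0.
  x = -1: f_y(-1, y) = 6*y**2 - 34*y + 48; vanishes at y ∈ {3}. (-1, 3): f_x = 0, f = 0 — SINGULAR.
  x = 0: f_y(0, y) = 6*y**2 - 32*y + 42; vanishes at y ∈ {3}. (0, 3): f_x = -11 ≠ 0.
  x = 1: f_y(1, y) = 6*y**2 - 30*y + 36; vanishes at y ∈ {2, 3}. (1, 2): f_x = -39 ≠ 0; (1, 3): f_x = -40 ≠ 0.
  x = 2: f_y(2, y) = 6*y**2 - 28*y + 30; vanishes at y ∈ {3}. (2, 3): f_x = -87 ≠ 0.
  x = 3: f_y(3, y) = 6*y**2 - 26*y + 24; vanishes at y ∈ {3}. (3, 3): f_x = -152 ≠ 0.
  x = 4: f_y(4, y) = 6*y**2 - 24*y + 18; vanishes at y ∈ {1, 3}. (4, 1): f_x = -231 ≠ 0; (4, 3): f_x = -235 ≠ 0.
Only singular point on the grid: (-1, 3).
Classify: substitute x = -1 + u, y = 3 + v and expand: f = -3*u**3 - u**2 + u*v**2 + 2*v**3 + v**2.
No constant or linear terms (consistent with a singular point). Quadratic part: -u**2 + v**2. Cubic part: -3*u**3 + u*v**2 + 2*v**3.
The quadratic part v**2 - u**2 = (v − u)(v + u) splits into two distinct linear factors, so there are two distinct tangent lines y − 3 = ±(x − -1) — this is a node (ordinary double point).
Classification: node.


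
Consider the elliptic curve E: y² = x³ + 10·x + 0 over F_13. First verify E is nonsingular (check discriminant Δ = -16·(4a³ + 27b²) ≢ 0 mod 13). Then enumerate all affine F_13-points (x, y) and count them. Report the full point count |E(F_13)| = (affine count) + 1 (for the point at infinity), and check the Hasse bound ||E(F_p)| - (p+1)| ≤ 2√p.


Affine points = {(0, 0), (4, 0), (6, 4), (6, 9), (7, 6), (7, 7), (9, 0)}; affine count = 7; |E(F_13)| = 8.

Discriminant check: Δ ∝ 4a³ + 27b² = 4·10³ + 27·0² = 4·1000 + 27·0 ≡ 9 (mod 13). Nonzero ⇒ E is nonsingular.
For each x ∈ F_13, compute rhs = x³ + 10·x + 0 mod 13, then count y ∈ F_13 with y² ≡ rhs.
  x = 0: rhs = 0, matching y values: 0 (1 points).
  x = 1: rhs = 11, matching y values: none (0 points).
  x = 2: rhs = 2, matching y values: none (0 points).
  x = 3: rhs = 5, matching y values: none (0 points).
  x = 4: rhs = 0, matching y values: 0 (1 points).
  x = 5: rhs = 6, matching y values: none (0 points).
  x = 6: rhs = 3, matching y values: 4, 9 (2 points).
  x = 7: rhs = 10, matching y values: 6, 7 (2 points).
  x = 8: rhs = 7, matching y values: none (0 points).
  x = 9: rhs = 0, matching y values: 0 (1 points).
  x = 10: rhs = 8, matching y values: none (0 points).
  x = 11: rhs = 11, matching y values: none (0 points).
  x = 12: rhs = 2, matching y values: none (0 points).
Total affine count: 7.
Full point count |E(F_13)| = 7 + 1 = 8.
Hasse bound: |8 − (13+1)| = |-6| = 6 ≤ 2√13 ≈ 7.2111 ✓.


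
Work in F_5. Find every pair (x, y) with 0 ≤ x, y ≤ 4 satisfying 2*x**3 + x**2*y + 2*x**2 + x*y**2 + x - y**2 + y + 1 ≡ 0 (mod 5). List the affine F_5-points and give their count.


Affine F_5-points: {(0, 3), (1, 2), (4, 0), (4, 1)}; count = 4.

For each of the 25 pairs (x, y) ∈ F_5², evaluate f(x, y) mod 5. Record the zeros.
  x = 0: [0↦1, 1↦1, 2↦4, 3↦0, 4↦4]  zeros at y ∈ {3}
  x = 1: [0↦1, 1↦3, 2↦0, 3↦2, 4↦4]  zeros at y ∈ {2}
  x = 2: [0↦2, 1↦3, 2↦1, 3↦1, 4↦3]  zeros at y ∈ ∅
  x = 3: [0↦1, 1↦3, 2↦4, 3↦4, 4↦3]  zeros at y ∈ ∅
  x = 4: [0↦0, 1↦0, 2↦1, 3↦3, 4↦1]  zeros at y ∈ {0, 1}
Collecting zeros: affine points = {(0, 3), (1, 2), (4, 0), (4, 1)}.
Total count |C(F_5)_aff| = 4.


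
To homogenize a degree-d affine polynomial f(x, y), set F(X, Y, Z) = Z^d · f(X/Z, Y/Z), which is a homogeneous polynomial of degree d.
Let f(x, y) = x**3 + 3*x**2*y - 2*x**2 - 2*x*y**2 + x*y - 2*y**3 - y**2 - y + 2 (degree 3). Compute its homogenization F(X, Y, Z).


F(X, Y, Z) = X**3 + 3*X**2*Y - 2*X**2*Z - 2*X*Y**2 + X*Y*Z - 2*Y**3 - Y**2*Z - Y*Z**2 + 2*Z**3

deg(f) = 3.
Substitute x = X/Z, y = Y/Z into f, then multiply by Z^3.
  monomial 1·x^3·y^0 ↦ 1·X^3·Y^0·Z^0.
  monomial 3·x^2·y^1 ↦ 3·X^2·Y^1·Z^0.
  monomial -2·x^2·y^0 ↦ -2·X^2·Y^0·Z^1.
  monomial -2·x^1·y^2 ↦ -2·X^1·Y^2·Z^0.
  monomial 1·x^1·y^1 ↦ 1·X^1·Y^1·Z^1.
  monomial -2·x^0·y^3 ↦ -2·X^0·Y^3·Z^0.
  monomial -1·x^0·y^2 ↦ -1·X^0·Y^2·Z^1.
  monomial -1·x^0·y^1 ↦ -1·X^0·Y^1·Z^2.
  monomial 2·x^0·y^0 ↦ 2·X^0·Y^0·Z^3.
Collecting: F(X, Y, Z) = X**3 + 3*X**2*Y - 2*X**2*Z - 2*X*Y**2 + X*Y*Z - 2*Y**3 - Y**2*Z - Y*Z**2 + 2*Z**3.


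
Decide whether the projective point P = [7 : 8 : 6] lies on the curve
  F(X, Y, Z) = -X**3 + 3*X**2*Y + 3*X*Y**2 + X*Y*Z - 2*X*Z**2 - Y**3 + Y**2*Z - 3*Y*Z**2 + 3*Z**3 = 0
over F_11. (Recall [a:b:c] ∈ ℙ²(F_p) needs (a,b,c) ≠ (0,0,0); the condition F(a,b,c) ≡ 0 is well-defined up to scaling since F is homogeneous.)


F(7,8,6) ≡ 4 (mod 11); P is NOT on the curve.

Evaluate F(7, 8, 6) term-by-term (mod 11).
  -X**3 ↦ -1·343·1·1 = -343
  3*X**2*Y ↦ 3·49·8·1 = 1176
  3*X*Y**2 ↦ 3·7·64·1 = 1344
  X*Y*Z ↦ 1·7·8·6 = 336
  -2*X*Z**2 ↦ -2·7·1·36 = -504
  -Y**3 ↦ -1·1·512·1 = -512
  Y**2*Z ↦ 1·1·64·6 = 384
  -3*Y*Z**2 ↦ -3·1·8·36 = -864
  3*Z**3 ↦ 3·1·1·216 = 648
Sum: F(7, 8, 6) = (-343) + (1176) + (1344) + (336) + (-504) + (-512) + (384) + (-864) + (648) = 1665.
Reducing mod 11: 1665 ≡ 4 (mod 11).
Since F(a, b, c) ≡ 4 ≠ 0 (mod 11), P does NOT lie on the curve.


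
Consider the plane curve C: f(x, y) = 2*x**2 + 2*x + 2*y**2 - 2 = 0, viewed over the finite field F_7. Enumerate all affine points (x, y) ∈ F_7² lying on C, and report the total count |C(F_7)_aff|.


Affine F_7-points: {(0, 1), (0, 6), (2, 3), (2, 4), (4, 3), (4, 4), (6, 1), (6, 6)}; count = 8.

For each of the 49 pairs (x, y) ∈ F_7², evaluate f(x, y) mod 7. Record the zeros.
  x = 0: [0↦5, 1↦0, 2↦6, 3↦2, 4↦2, 5↦6, 6↦0]  zeros at y ∈ {1, 6}
  x = 1: [0↦2, 1↦4, 2↦3, 3↦6, 4↦6, 5↦3, 6↦4]  zeros at y ∈ ∅
  x = 2: [0↦3, 1↦5, 2↦4, 3↦0, 4↦0, 5↦4, 6↦5]  zeros at y ∈ {3, 4}
  x = 3: [0↦1, 1↦3, 2↦2, 3↦5, 4↦5, 5↦2, 6↦3]  zeros at y ∈ ∅
  x = 4: [0↦3, 1↦5, 2↦4, 3↦0, 4↦0, 5↦4, 6↦5]  zeros at y ∈ {3, 4}
  x = 5: [0↦2, 1↦4, 2↦3, 3↦6, 4↦6, 5↦3, 6↦4]  zeros at y ∈ ∅
  x = 6: [0↦5, 1↦0, 2↦6, 3↦2, 4↦2, 5↦6, 6↦0]  zeros at y ∈ {1, 6}
Collecting zeros: affine points = {(0, 1), (0, 6), (2, 3), (2, 4), (4, 3), (4, 4), (6, 1), (6, 6)}.
Total count |C(F_7)_aff| = 8.


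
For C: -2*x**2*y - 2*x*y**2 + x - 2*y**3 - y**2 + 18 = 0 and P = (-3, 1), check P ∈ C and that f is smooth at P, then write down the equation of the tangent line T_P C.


Tangent line at P: 11*x - 14*y + 47 = 0.

Step 1: f(-3, 1) = 0, so P lies on C.
Step 2: partial derivatives
  f_x(x, y) = -4*x*y - 2*y**2 + 1, f_y(x, y) = -2*x**2 - 4*x*y - 6*y**2 - 2*y.
  f_x(P) = 11, f_y(P) = -14 (gradient nonzero, so P is smooth).
Step 3: tangent line at P: 11·(x − -3) + -14·(y − 1) = 0.
Expanding: 11*x - 14*y + 47 = 0.


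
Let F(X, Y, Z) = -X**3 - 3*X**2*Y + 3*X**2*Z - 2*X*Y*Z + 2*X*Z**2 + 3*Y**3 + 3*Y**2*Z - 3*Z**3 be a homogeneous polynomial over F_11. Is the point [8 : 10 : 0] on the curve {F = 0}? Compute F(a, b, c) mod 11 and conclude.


F(8,10,0) ≡ 7 (mod 11); P is NOT on the curve.

Evaluate F(8, 10, 0) term-by-term (mod 11).
  -X**3 ↦ -1·512·1·1 = -512
  -3*X**2*Y ↦ -3·64·10·1 = -1920
  3*X**2*Z ↦ 3·64·1·0 = 0
  -2*X*Y*Z ↦ -2·8·10·0 = 0
  2*X*Z**2 ↦ 2·8·1·0 = 0
  3*Y**3 ↦ 3·1·1000·1 = 3000
  3*Y**2*Z ↦ 3·1·100·0 = 0
  -3*Z**3 ↦ -3·1·1·0 = 0
Sum: F(8, 10, 0) = (-512) + (-1920) + (0) + (0) + (0) + (3000) + (0) + (0) = 568.
Reducing mod 11: 568 ≡ 7 (mod 11).
Since F(a, b, c) ≡ 7 ≠ 0 (mod 11), P does NOT lie on the curve.


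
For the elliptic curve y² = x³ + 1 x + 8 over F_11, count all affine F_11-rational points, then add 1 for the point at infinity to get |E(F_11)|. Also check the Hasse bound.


Affine points = {(3, 4), (3, 7), (8, 0), (9, 3), (9, 8)}; affine count = 5; |E(F_11)| = 6.

Discriminant check: Δ ∝ 4a³ + 27b² = 4·1³ + 27·8² = 4·1 + 27·64 ≡ 5 (mod 11). Nonzero ⇒ E is nonsingular.
For each x ∈ F_11, compute rhs = x³ + 1·x + 8 mod 11, then count y ∈ F_11 with y² ≡ rhs.
  x = 0: rhs = 8, matching y values: none (0 points).
  x = 1: rhs = 10, matching y values: none (0 points).
  x = 2: rhs = 7, matching y values: none (0 points).
  x = 3: rhs = 5, matching y values: 4, 7 (2 points).
  x = 4: rhs = 10, matching y values: none (0 points).
  x = 5: rhs = 6, matching y values: none (0 points).
  x = 6: rhs = 10, matching y values: none (0 points).
  x = 7: rhs = 6, matching y values: none (0 points).
  x = 8: rhs = 0, matching y values: 0 (1 points).
  x = 9: rhs = 9, matching y values: 3, 8 (2 points).
  x = 10: rhs = 6, matching y values: none (0 points).
Total affine count: 5.
Full point count |E(F_11)| = 5 + 1 = 6.
Hasse bound: |6 − (11+1)| = |-6| = 6 ≤ 2√11 ≈ 6.6332 ✓.
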